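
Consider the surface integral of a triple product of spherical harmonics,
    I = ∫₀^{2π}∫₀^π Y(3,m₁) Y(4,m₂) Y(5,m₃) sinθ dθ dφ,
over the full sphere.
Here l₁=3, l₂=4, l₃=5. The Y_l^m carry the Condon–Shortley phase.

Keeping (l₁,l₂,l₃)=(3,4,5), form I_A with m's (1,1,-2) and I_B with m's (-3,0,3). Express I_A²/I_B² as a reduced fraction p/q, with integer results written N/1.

128/225

Shared (l₁,l₂,l₃)=(3,4,5): N and (l;000)² cancel in I_A²/I_B².
A: Δ = 2!·4!·6!/13! = 1/180180; Racah Σ t=0..2: t=0:+1/960 t=1:−1/288 t=2:+1/1728 = -1/540; ⇒ 3j(3 4 5; 1 1 -2)² = 128/6435, sgn +1
B: Δ = 2!·4!·6!/13! = 1/180180; Racah Σ t=2..2: t=2:+1/2304 = 1/2304; ⇒ 3j(3 4 5; -3 0 3)² = 5/143, sgn +1
I_A²/I_B² = (128/6435)/(5/143) = 128/225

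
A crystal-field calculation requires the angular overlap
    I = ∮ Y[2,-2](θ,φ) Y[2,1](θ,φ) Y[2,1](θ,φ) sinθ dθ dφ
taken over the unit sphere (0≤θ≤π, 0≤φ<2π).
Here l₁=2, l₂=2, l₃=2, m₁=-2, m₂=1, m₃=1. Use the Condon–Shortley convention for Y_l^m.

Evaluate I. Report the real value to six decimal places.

0.220728

m-sum 0 ✓  L=6 even ✓  0≤2≤4 ✓
Π(2lᵢ+1) = 5×5×5 = 125
triangle coeff Δ(2,2,2) = 1/630
Σ_t [0,2]: t=0:+1/8 t=1:−1/1 t=2:+1/8 = -3/4
(3j)²=2/35 [(2 2 2; 0 0 0)], sign=-1
Σ_t [2,2]: t=2:+1/4 = 1/4
(3j)²=3/35 [(2 2 2; -2 1 1)], sign=-1
⇒ 4πI² = 30/49
I = (+1)√(30/49/(4π)) = 0.22072812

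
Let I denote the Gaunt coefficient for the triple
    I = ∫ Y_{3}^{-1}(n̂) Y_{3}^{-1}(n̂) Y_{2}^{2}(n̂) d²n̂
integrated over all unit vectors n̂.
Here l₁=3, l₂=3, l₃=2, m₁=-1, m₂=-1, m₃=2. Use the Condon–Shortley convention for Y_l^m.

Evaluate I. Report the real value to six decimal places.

Checks pass: Σm=0; 8 even; l₃=2∈[0,6].
(2·3+1)(2·3+1)(2·2+1) = 245
Δ: 4! 2! 2! / 9! → 1/3780
sum: t=1:−1/24 t=2:+1/4 t=3:−1/24 = 1/6
3j²(3 3 2; 0 0 0) = Δ·Π!·Σ² = 4/105  (sign +1)
sum: t=2:+1/16 = 1/16
3j²(3 3 2; -1 -1 2) = Δ·Π!·Σ² = 2/35  (sign +1)
combine: 4πI² = 245·4/105·2/35 = 8/15
take √, sign +1: I = 0.20601291

0.206013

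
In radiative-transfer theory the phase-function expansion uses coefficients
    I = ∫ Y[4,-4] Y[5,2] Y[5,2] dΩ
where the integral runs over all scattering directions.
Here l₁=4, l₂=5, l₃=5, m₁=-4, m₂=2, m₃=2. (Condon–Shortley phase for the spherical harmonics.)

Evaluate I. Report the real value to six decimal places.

0.181552

Checks pass: Σm=0; 14 even; l₃=5∈[1,9].
(2·4+1)(2·5+1)(2·5+1) = 1089
Δ: 4! 4! 6! / 15! → 1/3153150
sum: t=0:+1/69120 t=1:−1/1728 t=2:+1/576 t=3:−1/1728 t=4:+1/69120 = 7/11520
3j²(4 5 5; 0 0 0) = Δ·Π!·Σ² = 2/143  (sign -1)
sum: t=4:+1/20736 = 1/20736
3j²(4 5 5; -4 2 2) = Δ·Π!·Σ² = 35/1287  (sign -1)
combine: 4πI² = 1089·2/143·35/1287 = 70/169
take √, sign +1: I = 0.18155187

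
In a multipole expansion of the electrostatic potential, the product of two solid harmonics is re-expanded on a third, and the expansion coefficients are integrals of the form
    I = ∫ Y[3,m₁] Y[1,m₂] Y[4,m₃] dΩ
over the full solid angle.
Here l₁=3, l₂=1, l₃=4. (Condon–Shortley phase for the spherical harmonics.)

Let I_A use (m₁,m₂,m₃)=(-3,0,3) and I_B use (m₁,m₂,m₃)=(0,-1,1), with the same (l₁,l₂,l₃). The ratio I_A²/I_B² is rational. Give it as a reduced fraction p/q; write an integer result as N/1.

Same 3,1,4: normalisation and zero-m 3j drop out of the ratio.
A: Δ: 0! 6! 2! / 9! → 1/252; sum: t=0:+1/720 = 1/720; 3j²(3 1 4; -3 0 3) = Δ·Π!·Σ² = 1/36  (sign -1)
B: Δ: 0! 6! 2! / 9! → 1/252; sum: t=0:+1/72 = 1/72; 3j²(3 1 4; 0 -1 1) = Δ·Π!·Σ² = 5/126  (sign -1)
I_A²/I_B² = (1/36)/(5/126) = 7/10

7/10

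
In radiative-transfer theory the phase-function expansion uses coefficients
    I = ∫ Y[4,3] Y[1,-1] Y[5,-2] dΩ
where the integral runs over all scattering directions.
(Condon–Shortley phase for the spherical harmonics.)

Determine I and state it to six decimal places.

Checks pass: Σm=0; 10 even; l₃=5∈[3,5].
(2·4+1)(2·1+1)(2·5+1) = 297
Δ: 0! 8! 2! / 11! → 1/495
sum: t=0:+1/576 = 1/576
3j²(4 1 5; 0 0 0) = Δ·Π!·Σ² = 5/99  (sign -1)
sum: t=0:+1/10080 = 1/10080
3j²(4 1 5; 3 -1 -2) = Δ·Π!·Σ² = 1/165  (sign -1)
combine: 4πI² = 297·5/99·1/165 = 1/11
take √, sign +1: I = 0.08505478

0.085055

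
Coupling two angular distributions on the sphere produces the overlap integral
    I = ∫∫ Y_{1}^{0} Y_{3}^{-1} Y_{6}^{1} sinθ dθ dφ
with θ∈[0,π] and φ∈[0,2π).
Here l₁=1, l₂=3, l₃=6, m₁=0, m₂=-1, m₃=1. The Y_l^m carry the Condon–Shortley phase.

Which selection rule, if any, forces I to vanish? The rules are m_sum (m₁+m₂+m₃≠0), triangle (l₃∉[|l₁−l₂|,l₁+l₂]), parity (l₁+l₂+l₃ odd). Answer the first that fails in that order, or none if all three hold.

triangle

m₁+m₂+m₃ = 0 − 1 + 1 = 0  ✓
triangle: |1−3|=2 ≤ l₃=6 ≤ 1+3=4  ✗
parity: l₁+l₂+l₃ = 10 is even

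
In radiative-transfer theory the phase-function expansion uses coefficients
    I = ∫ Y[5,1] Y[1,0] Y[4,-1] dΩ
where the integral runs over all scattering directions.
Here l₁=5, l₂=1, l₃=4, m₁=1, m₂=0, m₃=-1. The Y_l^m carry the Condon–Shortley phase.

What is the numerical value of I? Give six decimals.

Rules hold: Σm=0, L=10 even, 4≤4≤6.
N = 11·3·9 = 297
Δ = 2!·8!·0!/11! = 1/495
Racah Σ t=1..1: t=1:−1/576 = -1/576
⇒ 3j(5 1 4; 0 0 0)² = 5/99, sgn -1
Racah Σ t=1..1: t=1:−1/720 = -1/720
⇒ 3j(5 1 4; 1 0 -1)² = 8/165, sgn +1
4πI² = N·(3j₀)²·(3jₘ)² = 8/11
I = -1·√(0.727273/4π) = -0.24057125

-0.240571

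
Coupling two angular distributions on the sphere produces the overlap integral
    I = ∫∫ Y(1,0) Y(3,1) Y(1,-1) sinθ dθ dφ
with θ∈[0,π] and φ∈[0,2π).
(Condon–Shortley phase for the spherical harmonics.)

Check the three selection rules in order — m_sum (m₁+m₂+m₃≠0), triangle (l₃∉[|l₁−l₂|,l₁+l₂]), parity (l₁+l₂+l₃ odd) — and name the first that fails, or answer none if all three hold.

triangle

Σmᵢ = 0  ✓
l₃∈[|l₁−l₂|,l₁+l₂]=[2,4], have l₃=1  ✗
Σlᵢ = 5 ⇒ odd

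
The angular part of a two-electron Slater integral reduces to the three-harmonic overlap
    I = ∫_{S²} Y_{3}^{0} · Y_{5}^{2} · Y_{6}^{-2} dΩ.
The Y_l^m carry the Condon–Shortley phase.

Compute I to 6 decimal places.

0.058844

m-sum 0 ✓  L=14 even ✓  2≤6≤8 ✓
Π(2lᵢ+1) = 7×11×13 = 1001
triangle coeff Δ(3,5,6) = 1/675675
Σ_t [0,2]: t=0:+1/8640 t=1:−1/2304 t=2:+1/8640 = -7/34560
(3j)²=7/429 [(3 5 6; 0 0 0)], sign=-1
Σ_t [0,2]: t=0:+1/60480 t=1:−1/5760 t=2:+1/8640 = -1/24192
(3j)²=8/3003 [(3 5 6; 0 2 -2)], sign=-1
⇒ 4πI² = 56/1287
I = (+1)√(56/1287/(4π)) = 0.05884368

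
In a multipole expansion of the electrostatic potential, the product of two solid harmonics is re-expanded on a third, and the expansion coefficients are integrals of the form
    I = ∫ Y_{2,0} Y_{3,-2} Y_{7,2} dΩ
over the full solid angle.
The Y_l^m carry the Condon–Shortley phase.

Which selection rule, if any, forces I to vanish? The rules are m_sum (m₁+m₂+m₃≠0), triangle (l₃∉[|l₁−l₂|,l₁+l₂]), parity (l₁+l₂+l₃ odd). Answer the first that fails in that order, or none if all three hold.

triangle

Σmᵢ = 0  ✓
l₃∈[|l₁−l₂|,l₁+l₂]=[1,5], have l₃=7  ✗
Σlᵢ = 12 ⇒ even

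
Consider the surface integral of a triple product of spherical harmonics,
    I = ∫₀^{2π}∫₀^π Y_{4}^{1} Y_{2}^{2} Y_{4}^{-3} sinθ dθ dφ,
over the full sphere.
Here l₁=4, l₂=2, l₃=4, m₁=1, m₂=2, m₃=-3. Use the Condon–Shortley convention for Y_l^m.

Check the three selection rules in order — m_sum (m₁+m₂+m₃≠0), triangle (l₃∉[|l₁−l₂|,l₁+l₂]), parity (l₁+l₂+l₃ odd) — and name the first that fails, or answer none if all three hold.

none

azimuthal sum: 1 + 2 − 3 = 0  ✓
2 ≤ 4 ≤ 6 (triangle on l)  ✓
L = 4 + 2 + 4 = 10 (even)  ✓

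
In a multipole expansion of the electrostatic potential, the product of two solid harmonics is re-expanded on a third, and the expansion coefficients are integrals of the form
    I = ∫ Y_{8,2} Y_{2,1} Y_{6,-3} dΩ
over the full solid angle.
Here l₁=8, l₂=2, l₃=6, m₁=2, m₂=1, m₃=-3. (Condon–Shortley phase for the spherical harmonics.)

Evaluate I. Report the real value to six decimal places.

m-sum 0 ✓  L=16 even ✓  6≤6≤10 ✓
Π(2lᵢ+1) = 17×5×13 = 1105
triangle coeff Δ(8,2,6) = 1/30940
Σ_t [2,2]: t=2:+1/2073600 = 1/2073600
(3j)²=28/1105 [(8 2 6; 0 0 0)], sign=+1
Σ_t [3,3]: t=3:−1/13063680 = -1/13063680
(3j)²=10/1547 [(8 2 6; 2 1 -3)], sign=+1
⇒ 4πI² = 40/221
I = (+1)√(40/221/(4π)) = 0.12001318

0.120013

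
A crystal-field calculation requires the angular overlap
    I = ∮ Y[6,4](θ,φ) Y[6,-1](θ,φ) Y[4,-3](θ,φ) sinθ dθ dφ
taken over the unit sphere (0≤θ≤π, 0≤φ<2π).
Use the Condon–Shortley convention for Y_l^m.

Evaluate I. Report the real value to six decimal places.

-0.154578

Checks pass: Σm=0; 16 even; l₃=4∈[0,12].
(2·6+1)(2·6+1)(2·4+1) = 1521
Δ: 8! 4! 4! / 17! → 1/15315300
sum: t=2:+1/829440 t=3:−1/25920 t=4:+1/9216 t=5:−1/25920 t=6:+1/829440 = 7/207360
3j²(6 6 4; 0 0 0) = Δ·Π!·Σ² = 28/2431  (sign +1)
sum: t=1:−1/725760 t=2:+1/207360 = 1/290304
3j²(6 6 4; 4 -1 -3) = Δ·Π!·Σ² = 125/7293  (sign -1)
combine: 4πI² = 1521·28/2431·125/7293 = 10500/34969
take √, sign -1: I = -0.15457815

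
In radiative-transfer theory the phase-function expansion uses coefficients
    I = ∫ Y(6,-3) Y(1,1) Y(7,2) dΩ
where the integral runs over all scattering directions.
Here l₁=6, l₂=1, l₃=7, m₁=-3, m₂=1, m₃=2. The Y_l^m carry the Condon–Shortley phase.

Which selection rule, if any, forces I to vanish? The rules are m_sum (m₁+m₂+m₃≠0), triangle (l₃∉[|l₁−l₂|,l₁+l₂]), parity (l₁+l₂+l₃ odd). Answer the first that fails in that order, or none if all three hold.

Σmᵢ = 0  ✓
l₃∈[|l₁−l₂|,l₁+l₂]=[5,7], have l₃=7  ✓
Σlᵢ = 14 ⇒ even  ✓

none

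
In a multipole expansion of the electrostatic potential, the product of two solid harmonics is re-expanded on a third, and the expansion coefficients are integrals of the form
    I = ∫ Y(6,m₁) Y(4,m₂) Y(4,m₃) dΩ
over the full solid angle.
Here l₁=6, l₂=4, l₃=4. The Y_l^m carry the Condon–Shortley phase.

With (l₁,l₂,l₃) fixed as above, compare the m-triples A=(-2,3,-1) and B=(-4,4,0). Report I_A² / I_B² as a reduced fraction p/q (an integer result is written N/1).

3/4

l's match ⇒ only the (l;m) 3-j factors differ between A and B.
A: triangle coeff Δ(6,4,4) = 1/1261260; Σ_t [5,6]: t=5:−1/8640 t=6:+1/34560 = -1/11520; (3j)²=3/143 [(6 4 4; -2 3 -1)], sign=+1
B: triangle coeff Δ(6,4,4) = 1/1261260; Σ_t [6,6]: t=6:+1/69120 = 1/69120; (3j)²=4/143 [(6 4 4; -4 4 0)], sign=+1
I_A²/I_B² = (3/143)/(4/143) = 3/4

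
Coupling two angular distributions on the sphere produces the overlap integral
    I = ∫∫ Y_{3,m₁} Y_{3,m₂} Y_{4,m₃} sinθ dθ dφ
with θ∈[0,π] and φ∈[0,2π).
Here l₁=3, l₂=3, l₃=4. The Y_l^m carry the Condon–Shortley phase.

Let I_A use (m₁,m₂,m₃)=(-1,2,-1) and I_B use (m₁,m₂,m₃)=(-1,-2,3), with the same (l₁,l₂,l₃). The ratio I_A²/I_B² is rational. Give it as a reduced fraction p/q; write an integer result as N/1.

16/7

Shared (l₁,l₂,l₃)=(3,3,4): N and (l;000)² cancel in I_A²/I_B².
A: Δ = 2!·4!·4!/11! = 1/34650; Racah Σ t=1..2: t=1:−1/144 t=2:+1/48 = 1/72; ⇒ 3j(3 3 4; -1 2 -1)² = 16/693, sgn -1
B: Δ = 2!·4!·4!/11! = 1/34650; Racah Σ t=0..1: t=0:+1/288 t=1:−1/144 = -1/288; ⇒ 3j(3 3 4; -1 -2 3)² = 1/99, sgn +1
I_A²/I_B² = (16/693)/(1/99) = 16/7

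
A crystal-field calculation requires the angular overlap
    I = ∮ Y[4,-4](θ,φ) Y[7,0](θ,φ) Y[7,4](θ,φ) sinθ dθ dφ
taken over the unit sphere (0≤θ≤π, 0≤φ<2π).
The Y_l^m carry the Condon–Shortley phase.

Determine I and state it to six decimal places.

0.148272

Rules hold: Σm=0, L=18 even, 3≤7≤11.
N = 9·15·15 = 2025
Δ = 4!·4!·10!/19! = 1/58198140
Racah Σ t=0..4: t=0:+1/17418240 t=1:−1/622080 t=2:+1/230400 t=3:−1/622080 t=4:+1/17418240 = 1/806400
⇒ 3j(4 7 7; 0 0 0)² = 2268/230945, sgn -1
Racah Σ t=4..4: t=4:+1/17418240 = 1/17418240
⇒ 3j(4 7 7; -4 0 4)² = 175/12597, sgn -1
4πI² = N·(3j₀)²·(3jₘ)² = 53581500/193947611
I = +1·√(0.276268/4π) = 0.14827239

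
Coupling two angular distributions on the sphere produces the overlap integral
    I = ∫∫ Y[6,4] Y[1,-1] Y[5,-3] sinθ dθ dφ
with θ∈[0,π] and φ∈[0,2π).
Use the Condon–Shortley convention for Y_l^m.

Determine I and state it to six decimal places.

Checks pass: Σm=0; 12 even; l₃=5∈[5,7].
(2·6+1)(2·1+1)(2·5+1) = 429
Δ: 2! 10! 0! / 13! → 1/858
sum: t=1:−1/14400 = -1/14400
3j²(6 1 5; 0 0 0) = Δ·Π!·Σ² = 6/143  (sign +1)
sum: t=0:+1/161280 = 1/161280
3j²(6 1 5; 4 -1 -3) = Δ·Π!·Σ² = 15/286  (sign +1)
combine: 4πI² = 429·6/143·15/286 = 135/143
take √, sign +1: I = 0.27409047

0.274090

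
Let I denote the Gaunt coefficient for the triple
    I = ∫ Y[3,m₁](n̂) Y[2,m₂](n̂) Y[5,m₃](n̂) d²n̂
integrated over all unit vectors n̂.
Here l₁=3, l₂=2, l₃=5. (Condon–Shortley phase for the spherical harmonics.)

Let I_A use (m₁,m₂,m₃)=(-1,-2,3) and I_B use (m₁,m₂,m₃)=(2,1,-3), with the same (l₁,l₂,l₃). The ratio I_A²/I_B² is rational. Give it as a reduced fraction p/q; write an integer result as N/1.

Same 3,2,5: normalisation and zero-m 3j drop out of the ratio.
A: Δ: 0! 6! 4! / 11! → 1/2310; sum: t=0:+1/1152 = 1/1152; 3j²(3 2 5; -1 -2 3) = Δ·Π!·Σ² = 1/33  (sign +1)
B: Δ: 0! 6! 4! / 11! → 1/2310; sum: t=0:+1/720 = 1/720; 3j²(3 2 5; 2 1 -3) = Δ·Π!·Σ² = 8/165  (sign +1)
I_A²/I_B² = (1/33)/(8/165) = 5/8

5/8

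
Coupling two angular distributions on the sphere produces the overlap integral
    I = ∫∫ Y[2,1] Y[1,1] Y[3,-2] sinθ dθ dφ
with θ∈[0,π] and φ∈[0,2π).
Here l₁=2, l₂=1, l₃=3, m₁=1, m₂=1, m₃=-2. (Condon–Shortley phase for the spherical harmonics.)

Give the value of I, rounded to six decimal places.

0.261169

m-sum 0 ✓  L=6 even ✓  1≤3≤3 ✓
Π(2lᵢ+1) = 5×3×7 = 105
triangle coeff Δ(2,1,3) = 1/105
Σ_t [0,0]: t=0:+1/4 = 1/4
(3j)²=3/35 [(2 1 3; 0 0 0)], sign=-1
Σ_t [0,0]: t=0:+1/12 = 1/12
(3j)²=2/21 [(2 1 3; 1 1 -2)], sign=-1
⇒ 4πI² = 6/7
I = (+1)√(6/7/(4π)) = 0.26116903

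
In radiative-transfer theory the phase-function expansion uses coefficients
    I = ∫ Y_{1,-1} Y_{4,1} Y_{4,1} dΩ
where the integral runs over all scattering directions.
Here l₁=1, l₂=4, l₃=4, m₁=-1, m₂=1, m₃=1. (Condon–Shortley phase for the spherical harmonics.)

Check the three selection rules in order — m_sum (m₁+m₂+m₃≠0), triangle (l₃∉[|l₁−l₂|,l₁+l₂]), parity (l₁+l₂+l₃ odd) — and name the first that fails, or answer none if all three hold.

m_sum

m₁+m₂+m₃ = -1 + 1 + 1 = 1  ✗
triangle: |1−4|=3 ≤ l₃=4 ≤ 1+4=5
parity: l₁+l₂+l₃ = 9 is odd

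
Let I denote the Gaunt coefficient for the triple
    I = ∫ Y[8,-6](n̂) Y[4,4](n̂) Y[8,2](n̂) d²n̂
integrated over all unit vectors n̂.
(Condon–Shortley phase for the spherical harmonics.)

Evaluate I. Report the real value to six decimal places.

Checks pass: Σm=0; 20 even; l₃=8∈[4,12].
(2·8+1)(2·4+1)(2·8+1) = 2601
Δ: 4! 12! 4! / 21! → 1/185175900
sum: t=0:+1/557383680 t=1:−1/21772800 t=2:+1/8294400 t=3:−1/21772800 t=4:+1/557383680 = 1/30965760
3j²(8 4 8; 0 0 0) = Δ·Π!·Σ² = 36/4199  (sign +1)
sum: t=4:+1/4180377600 = 1/4180377600
3j²(8 4 8; -6 4 2) = Δ·Π!·Σ² = 11/1938  (sign +1)
combine: 4πI² = 2601·36/4199·11/1938 = 594/4693
take √, sign +1: I = 0.10036055

0.100361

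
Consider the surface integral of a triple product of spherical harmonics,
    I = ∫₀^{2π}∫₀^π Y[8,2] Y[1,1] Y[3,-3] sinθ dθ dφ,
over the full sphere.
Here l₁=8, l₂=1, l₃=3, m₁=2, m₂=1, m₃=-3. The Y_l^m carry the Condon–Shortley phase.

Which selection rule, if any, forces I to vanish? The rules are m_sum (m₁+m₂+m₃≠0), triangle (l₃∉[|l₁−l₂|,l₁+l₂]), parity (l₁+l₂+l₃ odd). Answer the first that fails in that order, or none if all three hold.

azimuthal sum: 2 + 1 − 3 = 0  ✓
7 ≤ 3 ≤ 9 (triangle on l)  ✗
L = 8 + 1 + 3 = 12 (even)

triangle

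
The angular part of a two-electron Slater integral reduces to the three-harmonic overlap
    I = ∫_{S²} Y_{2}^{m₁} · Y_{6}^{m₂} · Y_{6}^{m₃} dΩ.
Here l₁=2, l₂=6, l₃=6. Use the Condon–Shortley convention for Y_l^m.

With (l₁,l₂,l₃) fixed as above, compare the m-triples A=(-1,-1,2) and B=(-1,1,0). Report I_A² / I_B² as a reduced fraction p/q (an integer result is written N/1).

Shared (l₁,l₂,l₃)=(2,6,6): N and (l;000)² cancel in I_A²/I_B².
A: Δ = 2!·2!·10!/15! = 1/90090; Racah Σ t=1..2: t=1:−1/34560 t=2:+1/60480 = -1/80640; ⇒ 3j(2 6 6; -1 -1 2)² = 6/1001, sgn -1
B: Δ = 2!·2!·10!/15! = 1/90090; Racah Σ t=1..2: t=1:−1/34560 t=2:+1/28800 = 1/172800; ⇒ 3j(2 6 6; -1 1 0)² = 1/1430, sgn +1
I_A²/I_B² = (6/1001)/(1/1430) = 60/7

60/7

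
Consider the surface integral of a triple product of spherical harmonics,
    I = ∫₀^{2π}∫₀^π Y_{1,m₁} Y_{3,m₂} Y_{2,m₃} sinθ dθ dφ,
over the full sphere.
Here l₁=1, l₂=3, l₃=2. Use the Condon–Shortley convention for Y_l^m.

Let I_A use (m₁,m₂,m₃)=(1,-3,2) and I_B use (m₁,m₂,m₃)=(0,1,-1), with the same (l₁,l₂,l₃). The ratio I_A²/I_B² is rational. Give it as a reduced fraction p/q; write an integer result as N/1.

15/8

Shared (l₁,l₂,l₃)=(1,3,2): N and (l;000)² cancel in I_A²/I_B².
A: Δ = 2!·0!·4!/7! = 1/105; Racah Σ t=0..0: t=0:+1/48 = 1/48; ⇒ 3j(1 3 2; 1 -3 2)² = 1/7, sgn +1
B: Δ = 2!·0!·4!/7! = 1/105; Racah Σ t=1..1: t=1:−1/6 = -1/6; ⇒ 3j(1 3 2; 0 1 -1)² = 8/105, sgn +1
I_A²/I_B² = (1/7)/(8/105) = 15/8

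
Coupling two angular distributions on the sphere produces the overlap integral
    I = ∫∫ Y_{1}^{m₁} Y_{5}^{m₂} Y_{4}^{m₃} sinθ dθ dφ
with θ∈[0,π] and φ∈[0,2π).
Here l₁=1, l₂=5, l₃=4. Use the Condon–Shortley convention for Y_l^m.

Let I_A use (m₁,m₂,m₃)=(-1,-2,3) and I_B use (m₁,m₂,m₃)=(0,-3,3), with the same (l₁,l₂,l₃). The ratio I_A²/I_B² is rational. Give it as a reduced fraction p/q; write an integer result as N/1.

l's match ⇒ only the (l;m) 3-j factors differ between A and B.
A: triangle coeff Δ(1,5,4) = 1/495; Σ_t [2,2]: t=2:+1/10080 = 1/10080; (3j)²=1/165 [(1 5 4; -1 -2 3)], sign=-1
B: triangle coeff Δ(1,5,4) = 1/495; Σ_t [1,1]: t=1:−1/5040 = -1/5040; (3j)²=16/495 [(1 5 4; 0 -3 3)], sign=+1
I_A²/I_B² = (1/165)/(16/495) = 3/16

3/16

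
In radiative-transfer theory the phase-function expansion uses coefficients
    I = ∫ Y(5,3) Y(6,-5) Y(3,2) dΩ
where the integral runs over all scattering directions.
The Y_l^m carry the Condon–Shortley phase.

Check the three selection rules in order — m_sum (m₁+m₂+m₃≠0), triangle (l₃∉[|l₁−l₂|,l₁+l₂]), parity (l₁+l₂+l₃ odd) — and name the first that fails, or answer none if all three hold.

Σmᵢ = 0  ✓
l₃∈[|l₁−l₂|,l₁+l₂]=[1,11], have l₃=3  ✓
Σlᵢ = 14 ⇒ even  ✓

none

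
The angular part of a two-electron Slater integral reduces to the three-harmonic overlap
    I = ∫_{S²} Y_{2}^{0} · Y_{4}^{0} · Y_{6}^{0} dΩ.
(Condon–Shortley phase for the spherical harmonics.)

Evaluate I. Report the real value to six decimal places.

Rules hold: Σm=0, L=12 even, 2≤6≤6.
N = 5·9·13 = 585
Δ = 0!·4!·8!/13! = 1/6435
Racah Σ t=0..0: t=0:+1/2304 = 1/2304
⇒ 3j(2 4 6; 0 0 0)² = 5/143, sgn +1
(m-triple is (0,0,0) — same symbol as above.)
4πI² = N·(3j₀)²·(3jₘ)² = 1125/1573
I = +1·√(0.715194/4π) = 0.23856513

0.238565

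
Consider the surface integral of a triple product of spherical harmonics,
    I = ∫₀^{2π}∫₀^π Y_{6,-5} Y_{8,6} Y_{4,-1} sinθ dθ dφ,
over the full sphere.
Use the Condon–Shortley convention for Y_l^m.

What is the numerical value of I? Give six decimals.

-0.110696

Rules hold: Σm=0, L=18 even, 2≤4≤14.
N = 13·17·9 = 1989
Δ = 10!·2!·6!/19! = 1/23279256
Racah Σ t=4..6: t=4:+1/1658880 t=5:−1/518400 t=6:+1/1658880 = -1/1382400
⇒ 3j(6 8 4; 0 0 0)² = 504/46189, sgn -1
Racah Σ t=9..10: t=9:−1/87091200 t=10:+1/174182400 = -1/174182400
⇒ 3j(6 8 4; -5 6 -1)² = 55/7752, sgn +1
4πI² = N·(3j₀)²·(3jₘ)² = 945/6137
I = -1·√(0.153984/4π) = -0.11069625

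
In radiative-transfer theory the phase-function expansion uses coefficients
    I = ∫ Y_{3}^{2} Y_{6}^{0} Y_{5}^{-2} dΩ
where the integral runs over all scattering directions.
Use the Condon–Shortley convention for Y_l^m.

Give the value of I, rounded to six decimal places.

m-sum 0 ✓  L=14 even ✓  3≤5≤9 ✓
Π(2lᵢ+1) = 7×13×11 = 1001
triangle coeff Δ(3,6,5) = 1/675675
Σ_t [1,3]: t=1:−1/8640 t=2:+1/2304 t=3:−1/8640 = 7/34560
(3j)²=7/429 [(3 6 5; 0 0 0)], sign=-1
Σ_t [0,1]: t=0:+1/34560 t=1:−1/8640 = -1/11520
(3j)²=3/143 [(3 6 5; 2 0 -2)], sign=+1
⇒ 4πI² = 49/143
I = (-1)√(49/143/(4π)) = -0.16512966

-0.165130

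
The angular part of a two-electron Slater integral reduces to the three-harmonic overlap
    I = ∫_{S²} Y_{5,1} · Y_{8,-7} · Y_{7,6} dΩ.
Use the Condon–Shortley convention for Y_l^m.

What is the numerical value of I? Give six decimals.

m-sum 0 ✓  L=20 even ✓  3≤7≤13 ✓
Π(2lᵢ+1) = 11×17×15 = 2805
triangle coeff Δ(5,8,7) = 1/814773960
Σ_t [1,5]: t=1:−1/87091200 t=2:+1/4976640 t=3:−1/2073600 t=4:+1/4976640 t=5:−1/87091200 = -1/9676800
(3j)²=360/46189 [(5 8 7; 0 0 0)], sign=+1
Σ_t [0,1]: t=0:+1/6270566400 t=1:−1/2612736000 = -1/4478976000
(3j)²=1001/116280 [(5 8 7; 1 -7 6)], sign=+1
⇒ 4πI² = 1155/6137
I = (+1)√(1155/6137/(4π)) = 0.12237931

0.122379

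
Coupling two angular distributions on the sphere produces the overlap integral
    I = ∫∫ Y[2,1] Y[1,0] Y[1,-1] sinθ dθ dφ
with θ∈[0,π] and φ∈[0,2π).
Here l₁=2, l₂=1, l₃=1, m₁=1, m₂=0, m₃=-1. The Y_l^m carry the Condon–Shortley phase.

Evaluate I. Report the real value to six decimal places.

Checks pass: Σm=0; 4 even; l₃=1∈[1,3].
(2·2+1)(2·1+1)(2·1+1) = 45
Δ: 2! 2! 0! / 5! → 1/30
sum: t=1:−1/1 = -1/1
3j²(2 1 1; 0 0 0) = Δ·Π!·Σ² = 2/15  (sign +1)
sum: t=1:−1/2 = -1/2
3j²(2 1 1; 1 0 -1) = Δ·Π!·Σ² = 1/10  (sign -1)
combine: 4πI² = 45·2/15·1/10 = 3/5
take √, sign -1: I = -0.21850969

-0.218510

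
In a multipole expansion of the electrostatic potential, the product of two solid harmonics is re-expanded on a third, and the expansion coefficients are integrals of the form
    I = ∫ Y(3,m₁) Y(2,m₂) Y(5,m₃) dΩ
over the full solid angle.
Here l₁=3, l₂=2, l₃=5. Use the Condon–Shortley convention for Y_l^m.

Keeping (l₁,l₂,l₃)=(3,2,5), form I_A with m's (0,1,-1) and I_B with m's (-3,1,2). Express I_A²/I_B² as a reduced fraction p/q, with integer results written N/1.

l's match ⇒ only the (l;m) 3-j factors differ between A and B.
A: triangle coeff Δ(3,2,5) = 1/2310; Σ_t [0,0]: t=0:+1/216 = 1/216; (3j)²=8/231 [(3 2 5; 0 1 -1)], sign=+1
B: triangle coeff Δ(3,2,5) = 1/2310; Σ_t [0,0]: t=0:+1/4320 = 1/4320; (3j)²=1/330 [(3 2 5; -3 1 2)], sign=-1
I_A²/I_B² = (8/231)/(1/330) = 80/7

80/7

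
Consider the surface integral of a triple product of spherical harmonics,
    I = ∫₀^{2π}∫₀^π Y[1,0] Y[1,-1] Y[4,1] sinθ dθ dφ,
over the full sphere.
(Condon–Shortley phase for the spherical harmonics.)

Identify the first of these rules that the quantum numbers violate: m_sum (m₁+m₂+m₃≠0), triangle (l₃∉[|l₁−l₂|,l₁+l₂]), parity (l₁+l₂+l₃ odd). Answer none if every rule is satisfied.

triangle

m₁+m₂+m₃ = 0 − 1 + 1 = 0  ✓
triangle: |1−1|=0 ≤ l₃=4 ≤ 1+1=2  ✗
parity: l₁+l₂+l₃ = 6 is even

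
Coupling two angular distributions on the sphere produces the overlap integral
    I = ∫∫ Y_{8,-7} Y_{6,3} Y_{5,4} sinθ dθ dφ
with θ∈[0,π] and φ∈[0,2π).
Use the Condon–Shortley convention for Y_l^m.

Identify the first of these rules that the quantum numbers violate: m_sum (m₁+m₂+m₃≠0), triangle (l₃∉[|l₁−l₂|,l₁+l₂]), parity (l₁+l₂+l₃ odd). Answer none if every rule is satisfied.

parity

m₁+m₂+m₃ = -7 + 3 + 4 = 0  ✓
triangle: |8−6|=2 ≤ l₃=5 ≤ 8+6=14  ✓
parity: l₁+l₂+l₃ = 19 is odd  ✗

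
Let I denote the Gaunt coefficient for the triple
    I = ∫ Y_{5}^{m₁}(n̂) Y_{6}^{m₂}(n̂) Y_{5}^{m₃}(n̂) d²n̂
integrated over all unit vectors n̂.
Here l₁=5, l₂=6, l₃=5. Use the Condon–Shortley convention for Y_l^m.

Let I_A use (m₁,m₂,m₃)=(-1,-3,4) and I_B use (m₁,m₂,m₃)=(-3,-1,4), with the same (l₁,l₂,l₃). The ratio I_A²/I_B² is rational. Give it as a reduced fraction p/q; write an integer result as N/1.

Same 5,6,5: normalisation and zero-m 3j drop out of the ratio.
A: Δ: 6! 4! 6! / 17! → 1/28588560; sum: t=2:+1/138240 t=3:−1/155520 = 1/1244160; 3j²(5 6 5; -1 -3 4) = Δ·Π!·Σ² = 3/9724  (sign -1)
B: Δ: 6! 4! 6! / 17! → 1/28588560; sum: t=4:+1/138240 t=5:−1/518400 = 11/2073600; 3j²(5 6 5; -3 -1 4) = Δ·Π!·Σ² = 77/4420  (sign -1)
I_A²/I_B² = (3/9724)/(77/4420) = 15/847

15/847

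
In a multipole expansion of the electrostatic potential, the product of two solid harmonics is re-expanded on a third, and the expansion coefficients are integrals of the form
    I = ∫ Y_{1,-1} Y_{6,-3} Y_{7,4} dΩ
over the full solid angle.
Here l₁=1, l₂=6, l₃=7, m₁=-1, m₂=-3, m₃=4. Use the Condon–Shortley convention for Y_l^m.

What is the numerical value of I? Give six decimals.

Rules hold: Σm=0, L=14 even, 5≤7≤7.
N = 3·13·15 = 585
Δ = 0!·2!·12!/15! = 1/1365
Racah Σ t=0..0: t=0:+1/518400 = 1/518400
⇒ 3j(1 6 7; 0 0 0)² = 7/195, sgn -1
Racah Σ t=0..0: t=0:+1/4354560 = 1/4354560
⇒ 3j(1 6 7; -1 -3 4)² = 11/273, sgn -1
4πI² = N·(3j₀)²·(3jₘ)² = 11/13
I = +1·√(0.846154/4π) = 0.25948947

0.259489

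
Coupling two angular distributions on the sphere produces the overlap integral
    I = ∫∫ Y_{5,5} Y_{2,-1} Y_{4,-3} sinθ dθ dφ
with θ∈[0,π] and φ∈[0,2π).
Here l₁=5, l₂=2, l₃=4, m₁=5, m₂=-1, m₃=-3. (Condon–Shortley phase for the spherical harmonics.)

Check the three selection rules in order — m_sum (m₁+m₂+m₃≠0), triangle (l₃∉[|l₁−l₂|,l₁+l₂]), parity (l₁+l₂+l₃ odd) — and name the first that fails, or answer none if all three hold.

Σmᵢ = 1  ✗
l₃∈[|l₁−l₂|,l₁+l₂]=[3,7], have l₃=4
Σlᵢ = 11 ⇒ odd

m_sum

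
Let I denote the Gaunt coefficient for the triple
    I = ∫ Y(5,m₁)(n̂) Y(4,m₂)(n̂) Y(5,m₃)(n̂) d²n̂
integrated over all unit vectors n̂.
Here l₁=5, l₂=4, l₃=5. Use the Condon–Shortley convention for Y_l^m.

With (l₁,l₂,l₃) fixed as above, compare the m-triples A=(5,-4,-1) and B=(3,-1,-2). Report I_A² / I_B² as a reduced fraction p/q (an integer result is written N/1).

Shared (l₁,l₂,l₃)=(5,4,5): N and (l;000)² cancel in I_A²/I_B².
A: Δ = 4!·6!·4!/15! = 1/3153150; Racah Σ t=0..0: t=0:+1/414720 = 1/414720; ⇒ 3j(5 4 5; 5 -4 -1)² = 2/429, sgn +1
B: Δ = 4!·6!·4!/15! = 1/3153150; Racah Σ t=0..2: t=0:+1/6912 t=1:−1/2880 t=2:+1/17280 = -1/6912; ⇒ 3j(5 4 5; 3 -1 -2)² = 5/429, sgn +1
I_A²/I_B² = (2/429)/(5/429) = 2/5

2/5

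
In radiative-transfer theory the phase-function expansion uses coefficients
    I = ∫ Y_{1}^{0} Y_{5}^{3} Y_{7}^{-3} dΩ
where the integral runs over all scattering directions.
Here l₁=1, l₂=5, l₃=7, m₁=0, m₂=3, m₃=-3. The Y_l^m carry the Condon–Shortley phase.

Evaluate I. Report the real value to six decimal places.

0.000000

triangle: need 4≤l₃≤6, have 7; I=0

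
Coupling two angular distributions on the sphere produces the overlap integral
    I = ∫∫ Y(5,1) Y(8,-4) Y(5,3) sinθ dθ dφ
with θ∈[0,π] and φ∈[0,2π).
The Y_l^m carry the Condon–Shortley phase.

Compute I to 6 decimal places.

m-sum 0 ✓  L=18 even ✓  3≤5≤13 ✓
Π(2lᵢ+1) = 11×17×11 = 2057
triangle coeff Δ(5,8,5) = 1/37413090
Σ_t [3,5]: t=3:−1/1036800 t=4:+1/331776 t=5:−1/1036800 = 1/921600
(3j)²=490/46189 [(5 8 5; 0 0 0)], sign=-1
Σ_t [2,4]: t=2:+1/4147200 t=3:−1/3628800 t=4:+1/46448640 = -1/77414400
(3j)²=3/41990 [(5 8 5; 1 -4 3)], sign=-1
⇒ 4πI² = 1617/1037153
I = (+1)√(1617/1037153/(4π)) = 0.01113855

0.011139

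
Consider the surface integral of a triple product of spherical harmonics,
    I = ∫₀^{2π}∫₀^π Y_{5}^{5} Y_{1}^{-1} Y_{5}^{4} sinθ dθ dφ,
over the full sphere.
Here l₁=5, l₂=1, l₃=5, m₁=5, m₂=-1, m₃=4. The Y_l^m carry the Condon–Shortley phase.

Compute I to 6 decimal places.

0.000000

m-sum = 5 − 1 + 4 = 8 ≠ 0 ⇒ I = 0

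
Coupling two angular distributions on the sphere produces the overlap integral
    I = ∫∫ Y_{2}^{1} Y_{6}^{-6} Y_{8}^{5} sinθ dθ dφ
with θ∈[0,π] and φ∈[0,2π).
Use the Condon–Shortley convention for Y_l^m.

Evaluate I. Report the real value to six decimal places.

-0.030597

Rules hold: Σm=0, L=16 even, 4≤8≤8.
N = 5·13·17 = 1105
Δ = 0!·4!·12!/17! = 1/30940
Racah Σ t=0..0: t=0:+1/2073600 = 1/2073600
⇒ 3j(2 6 8; 0 0 0)² = 28/1105, sgn +1
Racah Σ t=0..0: t=0:+1/2874009600 = 1/2874009600
⇒ 3j(2 6 8; 1 -6 5)² = 1/2380, sgn -1
4πI² = N·(3j₀)²·(3jₘ)² = 1/85
I = -1·√(0.0117647/4π) = -0.03059748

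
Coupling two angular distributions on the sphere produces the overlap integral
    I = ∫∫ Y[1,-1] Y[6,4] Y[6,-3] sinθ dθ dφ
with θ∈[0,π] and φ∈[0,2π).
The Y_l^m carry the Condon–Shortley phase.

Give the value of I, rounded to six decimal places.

0.000000

l₁+l₂+l₃=13 is odd: 3j(l;000)=0 ⇒ I=0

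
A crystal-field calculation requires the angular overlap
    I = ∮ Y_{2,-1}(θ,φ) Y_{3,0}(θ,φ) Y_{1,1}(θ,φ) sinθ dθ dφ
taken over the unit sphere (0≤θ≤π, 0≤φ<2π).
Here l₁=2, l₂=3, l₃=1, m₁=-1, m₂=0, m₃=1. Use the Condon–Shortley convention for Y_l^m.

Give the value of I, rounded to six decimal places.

0.143048

Rules hold: Σm=0, L=6 even, 1≤1≤5.
N = 5·7·3 = 105
Δ = 4!·0!·2!/7! = 1/105
Racah Σ t=2..2: t=2:+1/4 = 1/4
⇒ 3j(2 3 1; 0 0 0)² = 3/35, sgn -1
Racah Σ t=3..3: t=3:−1/12 = -1/12
⇒ 3j(2 3 1; -1 0 1)² = 1/35, sgn -1
4πI² = N·(3j₀)²·(3jₘ)² = 9/35
I = +1·√(0.257143/4π) = 0.14304817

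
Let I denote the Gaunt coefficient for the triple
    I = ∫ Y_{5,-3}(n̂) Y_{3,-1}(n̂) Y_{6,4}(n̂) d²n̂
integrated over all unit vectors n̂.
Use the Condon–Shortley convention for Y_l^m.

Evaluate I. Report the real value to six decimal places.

0.113950

m-sum 0 ✓  L=14 even ✓  2≤6≤8 ✓
Π(2lᵢ+1) = 11×7×13 = 1001
triangle coeff Δ(5,3,6) = 1/675675
Σ_t [0,2]: t=0:+1/8640 t=1:−1/2304 t=2:+1/8640 = -7/34560
(3j)²=7/429 [(5 3 6; 0 0 0)], sign=-1
Σ_t [0,2]: t=0:+1/322560 t=1:−1/30240 t=2:+1/69120 = -1/64512
(3j)²=10/1001 [(5 3 6; -3 -1 4)], sign=-1
⇒ 4πI² = 70/429
I = (+1)√(70/429/(4π)) = 0.11395029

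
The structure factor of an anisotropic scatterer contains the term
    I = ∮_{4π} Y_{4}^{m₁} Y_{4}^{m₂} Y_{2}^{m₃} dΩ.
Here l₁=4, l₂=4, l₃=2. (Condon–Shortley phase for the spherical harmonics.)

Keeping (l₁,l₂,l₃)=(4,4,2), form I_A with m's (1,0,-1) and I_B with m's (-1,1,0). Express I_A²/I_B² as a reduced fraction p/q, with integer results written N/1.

Shared (l₁,l₂,l₃)=(4,4,2): N and (l;000)² cancel in I_A²/I_B².
A: Δ = 6!·2!·2!/11! = 1/13860; Racah Σ t=2..3: t=2:+1/96 t=3:−1/72 = -1/288; ⇒ 3j(4 4 2; 1 0 -1)² = 1/462, sgn +1
B: Δ = 6!·2!·2!/11! = 1/13860; Racah Σ t=3..5: t=3:−1/144 t=4:+1/48 t=5:−1/480 = 17/1440; ⇒ 3j(4 4 2; -1 1 0)² = 289/13860, sgn +1
I_A²/I_B² = (1/462)/(289/13860) = 30/289

30/289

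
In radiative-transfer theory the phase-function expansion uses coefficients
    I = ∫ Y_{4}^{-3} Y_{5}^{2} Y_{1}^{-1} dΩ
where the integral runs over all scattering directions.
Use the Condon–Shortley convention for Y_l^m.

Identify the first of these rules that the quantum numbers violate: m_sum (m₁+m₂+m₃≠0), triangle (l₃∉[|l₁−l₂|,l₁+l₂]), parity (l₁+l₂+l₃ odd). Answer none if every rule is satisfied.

azimuthal sum: -3 + 2 − 1 = -2  ✗
1 ≤ 1 ≤ 9 (triangle on l)
L = 4 + 5 + 1 = 10 (even)

m_sum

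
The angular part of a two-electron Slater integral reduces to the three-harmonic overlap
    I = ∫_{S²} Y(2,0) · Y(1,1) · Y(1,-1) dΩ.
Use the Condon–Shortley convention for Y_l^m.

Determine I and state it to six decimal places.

0.126157

Checks pass: Σm=0; 4 even; l₃=1∈[1,3].
(2·2+1)(2·1+1)(2·1+1) = 45
Δ: 2! 2! 0! / 5! → 1/30
sum: t=1:−1/1 = -1/1
3j²(2 1 1; 0 0 0) = Δ·Π!·Σ² = 2/15  (sign +1)
sum: t=2:+1/4 = 1/4
3j²(2 1 1; 0 1 -1) = Δ·Π!·Σ² = 1/30  (sign +1)
combine: 4πI² = 45·2/15·1/30 = 1/5
take √, sign +1: I = 0.12615663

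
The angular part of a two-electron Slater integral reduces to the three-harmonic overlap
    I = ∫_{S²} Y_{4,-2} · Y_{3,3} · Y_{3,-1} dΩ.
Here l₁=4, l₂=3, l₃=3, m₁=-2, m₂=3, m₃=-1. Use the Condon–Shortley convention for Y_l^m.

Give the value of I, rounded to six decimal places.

Checks pass: Σm=0; 10 even; l₃=3∈[1,7].
(2·4+1)(2·3+1)(2·3+1) = 441
Δ: 4! 4! 2! / 11! → 1/34650
sum: t=1:−1/72 t=2:+1/16 t=3:−1/72 = 5/144
3j²(4 3 3; 0 0 0) = Δ·Π!·Σ² = 2/77  (sign -1)
sum: t=4:+1/192 = 1/192
3j²(4 3 3; -2 3 -1) = Δ·Π!·Σ² = 3/77  (sign +1)
combine: 4πI² = 441·2/77·3/77 = 54/121
take √, sign -1: I = -0.18845135

-0.188451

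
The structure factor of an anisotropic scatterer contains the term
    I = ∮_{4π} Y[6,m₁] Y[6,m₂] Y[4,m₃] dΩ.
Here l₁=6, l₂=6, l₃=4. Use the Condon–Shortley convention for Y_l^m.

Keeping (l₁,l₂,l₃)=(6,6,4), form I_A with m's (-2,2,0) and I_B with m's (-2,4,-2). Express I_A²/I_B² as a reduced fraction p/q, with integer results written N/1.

Same 6,6,4: normalisation and zero-m 3j drop out of the ratio.
A: Δ: 8! 4! 4! / 17! → 1/15315300; sum: t=4:+1/331776 t=5:−1/25920 t=6:+1/23040 t=7:−1/181440 t=8:+1/23224320 = 11/4644864; 3j²(6 6 4; -2 2 0) = Δ·Π!·Σ² = 11/55692  (sign +1)
B: Δ: 8! 4! 4! / 17! → 1/15315300; sum: t=6:+1/138240 t=7:−1/181440 t=8:+1/3870720 = 23/11612160; 3j²(6 6 4; -2 4 -2) = Δ·Π!·Σ² = 529/204204  (sign +1)
I_A²/I_B² = (11/55692)/(529/204204) = 121/1587

121/1587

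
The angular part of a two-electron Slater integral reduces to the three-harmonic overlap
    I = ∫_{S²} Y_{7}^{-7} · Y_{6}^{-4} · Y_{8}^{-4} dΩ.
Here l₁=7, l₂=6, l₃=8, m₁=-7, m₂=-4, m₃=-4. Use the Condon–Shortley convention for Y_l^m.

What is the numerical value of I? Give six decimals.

0.000000

m-sum = -7 − 4 − 4 = -15 ≠ 0 ⇒ I = 0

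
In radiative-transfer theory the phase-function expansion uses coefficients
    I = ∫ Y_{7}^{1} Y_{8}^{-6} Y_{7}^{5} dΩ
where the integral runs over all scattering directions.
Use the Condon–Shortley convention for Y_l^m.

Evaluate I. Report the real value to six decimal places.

-0.034738

Checks pass: Σm=0; 22 even; l₃=7∈[1,15].
(2·7+1)(2·8+1)(2·7+1) = 3825
Δ: 8! 6! 8! / 23! → 1/22086194130
sum: t=1:−1/18289152000 t=2:+1/248832000 t=3:−1/24883200 t=4:+1/11943936 t=5:−1/24883200 t=6:+1/248832000 t=7:−1/18289152000 = 11/975421440
3j²(7 8 7; 0 0 0) = Δ·Π!·Σ² = 1750/289731  (sign -1)
sum: t=0:+1/41803776000 t=1:−1/3048192000 t=2:+1/2786918400 = 1/18289152000
3j²(7 8 7; 1 -6 5) = Δ·Π!·Σ² = 512/780045  (sign +1)
combine: 4πI² = 3825·1750/289731·512/780045 = 640000/42204149
take √, sign -1: I = -0.03473821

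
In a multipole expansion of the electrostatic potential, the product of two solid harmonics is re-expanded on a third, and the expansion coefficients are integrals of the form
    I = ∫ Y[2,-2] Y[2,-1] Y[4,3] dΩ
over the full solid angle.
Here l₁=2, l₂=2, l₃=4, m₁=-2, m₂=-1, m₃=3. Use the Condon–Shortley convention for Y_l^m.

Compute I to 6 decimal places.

-0.238414

Rules hold: Σm=0, L=8 even, 0≤4≤4.
N = 5·5·9 = 225
Δ = 0!·4!·4!/9! = 1/630
Racah Σ t=0..0: t=0:+1/16 = 1/16
⇒ 3j(2 2 4; 0 0 0)² = 2/35, sgn +1
Racah Σ t=0..0: t=0:+1/144 = 1/144
⇒ 3j(2 2 4; -2 -1 3)² = 1/18, sgn -1
4πI² = N·(3j₀)²·(3jₘ)² = 5/7
I = -1·√(0.714286/4π) = -0.23841361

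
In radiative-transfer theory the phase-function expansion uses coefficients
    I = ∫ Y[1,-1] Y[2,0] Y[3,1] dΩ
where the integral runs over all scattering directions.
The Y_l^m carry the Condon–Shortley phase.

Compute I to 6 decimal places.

-0.202301

Rules hold: Σm=0, L=6 even, 1≤3≤3.
N = 3·5·7 = 105
Δ = 0!·2!·4!/7! = 1/105
Racah Σ t=0..0: t=0:+1/4 = 1/4
⇒ 3j(1 2 3; 0 0 0)² = 3/35, sgn -1
Racah Σ t=0..0: t=0:+1/8 = 1/8
⇒ 3j(1 2 3; -1 0 1)² = 2/35, sgn +1
4πI² = N·(3j₀)²·(3jₘ)² = 18/35
I = -1·√(0.514286/4π) = -0.20230066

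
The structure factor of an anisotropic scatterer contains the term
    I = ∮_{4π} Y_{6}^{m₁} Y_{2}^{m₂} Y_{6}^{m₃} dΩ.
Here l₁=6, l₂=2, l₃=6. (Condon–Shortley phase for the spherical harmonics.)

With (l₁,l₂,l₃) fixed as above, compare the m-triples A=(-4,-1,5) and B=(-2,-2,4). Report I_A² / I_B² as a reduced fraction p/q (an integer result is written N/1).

33/20

l's match ⇒ only the (l;m) 3-j factors differ between A and B.
A: triangle coeff Δ(6,2,6) = 1/90090; Σ_t [0,1]: t=0:+1/7257600 t=1:−1/725760 = -1/806400; (3j)²=27/910 [(6 2 6; -4 -1 5)], sign=+1
B: triangle coeff Δ(6,2,6) = 1/90090; Σ_t [0,0]: t=0:+1/322560 = 1/322560; (3j)²=18/1001 [(6 2 6; -2 -2 4)], sign=+1
I_A²/I_B² = (27/910)/(18/1001) = 33/20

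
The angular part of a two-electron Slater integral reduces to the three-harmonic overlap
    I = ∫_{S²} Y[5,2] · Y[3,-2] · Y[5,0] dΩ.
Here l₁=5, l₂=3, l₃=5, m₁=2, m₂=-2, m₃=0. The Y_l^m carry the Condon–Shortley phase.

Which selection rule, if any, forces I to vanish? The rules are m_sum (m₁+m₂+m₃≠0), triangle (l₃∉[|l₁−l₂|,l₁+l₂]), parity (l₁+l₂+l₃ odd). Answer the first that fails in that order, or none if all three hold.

parity

m₁+m₂+m₃ = 2 − 2 + 0 = 0  ✓
triangle: |5−3|=2 ≤ l₃=5 ≤ 5+3=8  ✓
parity: l₁+l₂+l₃ = 13 is odd  ✗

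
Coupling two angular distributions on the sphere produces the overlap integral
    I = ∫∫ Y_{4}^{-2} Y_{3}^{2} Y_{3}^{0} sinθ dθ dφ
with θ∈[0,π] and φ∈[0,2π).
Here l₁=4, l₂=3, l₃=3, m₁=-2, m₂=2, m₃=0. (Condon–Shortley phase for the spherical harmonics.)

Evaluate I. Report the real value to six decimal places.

m-sum 0 ✓  L=10 even ✓  1≤3≤7 ✓
Π(2lᵢ+1) = 9×7×7 = 441
triangle coeff Δ(4,3,3) = 1/34650
Σ_t [1,3]: t=1:−1/72 t=2:+1/16 t=3:−1/72 = 5/144
(3j)²=2/77 [(4 3 3; 0 0 0)], sign=-1
Σ_t [3,4]: t=3:−1/72 t=4:+1/96 = -1/288
(3j)²=1/462 [(4 3 3; -2 2 0)], sign=+1
⇒ 4πI² = 3/121
I = (-1)√(3/121/(4π)) = -0.04441841

-0.044418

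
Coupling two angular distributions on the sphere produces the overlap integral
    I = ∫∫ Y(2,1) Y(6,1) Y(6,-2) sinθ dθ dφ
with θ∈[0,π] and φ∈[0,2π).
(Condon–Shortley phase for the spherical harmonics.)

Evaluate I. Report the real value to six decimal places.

m-sum 0 ✓  L=14 even ✓  4≤6≤8 ✓
Π(2lᵢ+1) = 5×13×13 = 845
triangle coeff Δ(2,6,6) = 1/90090
Σ_t [0,2]: t=0:+1/69120 t=1:−1/14400 t=2:+1/69120 = -7/172800
(3j)²=14/715 [(2 6 6; 0 0 0)], sign=-1
Σ_t [0,1]: t=0:+1/60480 t=1:−1/34560 = -1/80640
(3j)²=6/1001 [(2 6 6; 1 1 -2)], sign=-1
⇒ 4πI² = 12/121
I = (+1)√(12/121/(4π)) = 0.08883682

0.088837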